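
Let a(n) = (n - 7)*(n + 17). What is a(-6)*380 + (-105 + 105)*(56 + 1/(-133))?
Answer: -54340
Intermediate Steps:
a(n) = (-7 + n)*(17 + n)
a(-6)*380 + (-105 + 105)*(56 + 1/(-133)) = (-119 + (-6)**2 + 10*(-6))*380 + (-105 + 105)*(56 + 1/(-133)) = (-119 + 36 - 60)*380 + 0*(56 - 1/133) = -143*380 + 0*(7447/133) = -54340 + 0 = -54340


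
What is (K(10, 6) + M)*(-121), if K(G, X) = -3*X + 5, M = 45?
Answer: -3872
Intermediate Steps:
K(G, X) = 5 - 3*X
(K(10, 6) + M)*(-121) = ((5 - 3*6) + 45)*(-121) = ((5 - 18) + 45)*(-121) = (-13 + 45)*(-121) = 32*(-121) = -3872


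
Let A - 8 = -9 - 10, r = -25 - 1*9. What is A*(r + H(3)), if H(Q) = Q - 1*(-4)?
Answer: 297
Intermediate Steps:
r = -34 (r = -25 - 9 = -34)
H(Q) = 4 + Q (H(Q) = Q + 4 = 4 + Q)
A = -11 (A = 8 + (-9 - 10) = 8 - 19 = -11)
A*(r + H(3)) = -11*(-34 + (4 + 3)) = -11*(-34 + 7) = -11*(-27) = 297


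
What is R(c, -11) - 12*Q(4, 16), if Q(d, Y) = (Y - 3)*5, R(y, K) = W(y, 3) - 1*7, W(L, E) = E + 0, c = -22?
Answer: -784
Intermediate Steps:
W(L, E) = E
R(y, K) = -4 (R(y, K) = 3 - 1*7 = 3 - 7 = -4)
Q(d, Y) = -15 + 5*Y (Q(d, Y) = (-3 + Y)*5 = -15 + 5*Y)
R(c, -11) - 12*Q(4, 16) = -4 - 12*(-15 + 5*16) = -4 - 12*(-15 + 80) = -4 - 12*65 = -4 - 780 = -784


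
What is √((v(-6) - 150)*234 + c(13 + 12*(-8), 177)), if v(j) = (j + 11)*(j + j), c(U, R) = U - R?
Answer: 10*I*√494 ≈ 222.26*I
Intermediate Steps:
v(j) = 2*j*(11 + j) (v(j) = (11 + j)*(2*j) = 2*j*(11 + j))
√((v(-6) - 150)*234 + c(13 + 12*(-8), 177)) = √((2*(-6)*(11 - 6) - 150)*234 + ((13 + 12*(-8)) - 1*177)) = √((2*(-6)*5 - 150)*234 + ((13 - 96) - 177)) = √((-60 - 150)*234 + (-83 - 177)) = √(-210*234 - 260) = √(-49140 - 260) = √(-49400) = 10*I*√494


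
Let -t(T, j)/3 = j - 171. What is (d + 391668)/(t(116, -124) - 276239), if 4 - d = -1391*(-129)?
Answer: -212233/275354 ≈ -0.77076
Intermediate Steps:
t(T, j) = 513 - 3*j (t(T, j) = -3*(j - 171) = -3*(-171 + j) = 513 - 3*j)
d = -179435 (d = 4 - (-1391)*(-129) = 4 - 1*179439 = 4 - 179439 = -179435)
(d + 391668)/(t(116, -124) - 276239) = (-179435 + 391668)/((513 - 3*(-124)) - 276239) = 212233/((513 + 372) - 276239) = 212233/(885 - 276239) = 212233/(-275354) = 212233*(-1/275354) = -212233/275354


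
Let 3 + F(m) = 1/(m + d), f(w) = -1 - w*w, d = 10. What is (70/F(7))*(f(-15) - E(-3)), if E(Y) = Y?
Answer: 26537/5 ≈ 5307.4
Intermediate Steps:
f(w) = -1 - w²
F(m) = -3 + 1/(10 + m) (F(m) = -3 + 1/(m + 10) = -3 + 1/(10 + m))
(70/F(7))*(f(-15) - E(-3)) = (70/(((-29 - 3*7)/(10 + 7))))*((-1 - 1*(-15)²) - 1*(-3)) = (70/(((-29 - 21)/17)))*((-1 - 1*225) + 3) = (70/(((1/17)*(-50))))*((-1 - 225) + 3) = (70/(-50/17))*(-226 + 3) = (70*(-17/50))*(-223) = -119/5*(-223) = 26537/5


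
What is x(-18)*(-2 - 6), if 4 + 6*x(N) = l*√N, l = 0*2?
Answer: 16/3 ≈ 5.3333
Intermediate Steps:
l = 0
x(N) = -⅔ (x(N) = -⅔ + (0*√N)/6 = -⅔ + (⅙)*0 = -⅔ + 0 = -⅔)
x(-18)*(-2 - 6) = -2*(-2 - 6)/3 = -⅔*(-8) = 16/3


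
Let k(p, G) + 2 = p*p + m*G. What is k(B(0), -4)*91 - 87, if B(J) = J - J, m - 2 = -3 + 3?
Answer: -997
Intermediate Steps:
m = 2 (m = 2 + (-3 + 3) = 2 + 0 = 2)
B(J) = 0
k(p, G) = -2 + p² + 2*G (k(p, G) = -2 + (p*p + 2*G) = -2 + (p² + 2*G) = -2 + p² + 2*G)
k(B(0), -4)*91 - 87 = (-2 + 0² + 2*(-4))*91 - 87 = (-2 + 0 - 8)*91 - 87 = -10*91 - 87 = -910 - 87 = -997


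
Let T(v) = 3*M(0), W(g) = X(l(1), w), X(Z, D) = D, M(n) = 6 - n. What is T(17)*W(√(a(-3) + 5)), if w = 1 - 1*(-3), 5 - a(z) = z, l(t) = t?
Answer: 72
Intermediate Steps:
a(z) = 5 - z
w = 4 (w = 1 + 3 = 4)
W(g) = 4
T(v) = 18 (T(v) = 3*(6 - 1*0) = 3*(6 + 0) = 3*6 = 18)
T(17)*W(√(a(-3) + 5)) = 18*4 = 72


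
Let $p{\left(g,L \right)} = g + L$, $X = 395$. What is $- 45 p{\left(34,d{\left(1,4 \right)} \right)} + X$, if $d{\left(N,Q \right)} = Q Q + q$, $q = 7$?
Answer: $-2170$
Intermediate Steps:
$d{\left(N,Q \right)} = 7 + Q^{2}$ ($d{\left(N,Q \right)} = Q Q + 7 = Q^{2} + 7 = 7 + Q^{2}$)
$p{\left(g,L \right)} = L + g$
$- 45 p{\left(34,d{\left(1,4 \right)} \right)} + X = - 45 \left(\left(7 + 4^{2}\right) + 34\right) + 395 = - 45 \left(\left(7 + 16\right) + 34\right) + 395 = - 45 \left(23 + 34\right) + 395 = \left(-45\right) 57 + 395 = -2565 + 395 = -2170$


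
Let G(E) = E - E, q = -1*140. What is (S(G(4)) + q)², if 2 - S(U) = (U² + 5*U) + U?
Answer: 19044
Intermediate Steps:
q = -140
G(E) = 0
S(U) = 2 - U² - 6*U (S(U) = 2 - ((U² + 5*U) + U) = 2 - (U² + 6*U) = 2 + (-U² - 6*U) = 2 - U² - 6*U)
(S(G(4)) + q)² = ((2 - 1*0² - 6*0) - 140)² = ((2 - 1*0 + 0) - 140)² = ((2 + 0 + 0) - 140)² = (2 - 140)² = (-138)² = 19044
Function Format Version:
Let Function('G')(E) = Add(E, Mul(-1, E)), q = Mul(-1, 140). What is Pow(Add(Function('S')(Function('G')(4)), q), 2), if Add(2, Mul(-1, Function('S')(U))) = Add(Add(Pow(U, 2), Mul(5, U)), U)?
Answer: 19044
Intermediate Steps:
q = -140
Function('G')(E) = 0
Function('S')(U) = Add(2, Mul(-1, Pow(U, 2)), Mul(-6, U)) (Function('S')(U) = Add(2, Mul(-1, Add(Add(Pow(U, 2), Mul(5, U)), U))) = Add(2, Mul(-1, Add(Pow(U, 2), Mul(6, U)))) = Add(2, Add(Mul(-1, Pow(U, 2)), Mul(-6, U))) = Add(2, Mul(-1, Pow(U, 2)), Mul(-6, U)))
Pow(Add(Function('S')(Function('G')(4)), q), 2) = Pow(Add(Add(2, Mul(-1, Pow(0, 2)), Mul(-6, 0)), -140), 2) = Pow(Add(Add(2, Mul(-1, 0), 0), -140), 2) = Pow(Add(Add(2, 0, 0), -140), 2) = Pow(Add(2, -140), 2) = Pow(-138, 2) = 19044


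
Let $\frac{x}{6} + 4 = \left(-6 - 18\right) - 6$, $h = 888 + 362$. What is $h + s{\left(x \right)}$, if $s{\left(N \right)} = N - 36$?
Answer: $1010$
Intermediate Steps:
$h = 1250$
$x = -204$ ($x = -24 + 6 \left(\left(-6 - 18\right) - 6\right) = -24 + 6 \left(-24 - 6\right) = -24 + 6 \left(-30\right) = -24 - 180 = -204$)
$s{\left(N \right)} = -36 + N$ ($s{\left(N \right)} = N - 36 = -36 + N$)
$h + s{\left(x \right)} = 1250 - 240 = 1010$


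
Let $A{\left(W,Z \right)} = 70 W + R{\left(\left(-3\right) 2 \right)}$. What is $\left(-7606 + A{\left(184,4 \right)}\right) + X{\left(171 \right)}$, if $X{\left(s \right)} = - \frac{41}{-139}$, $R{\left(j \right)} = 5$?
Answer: $\frac{733822}{139} \approx 5279.3$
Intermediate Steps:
$X{\left(s \right)} = \frac{41}{139}$ ($X{\left(s \right)} = \left(-41\right) \left(- \frac{1}{139}\right) = \frac{41}{139}$)
$A{\left(W,Z \right)} = 5 + 70 W$ ($A{\left(W,Z \right)} = 70 W + 5 = 5 + 70 W$)
$\left(-7606 + A{\left(184,4 \right)}\right) + X{\left(171 \right)} = \left(-7606 + \left(5 + 70 \cdot 184\right)\right) + \frac{41}{139} = \left(-7606 + \left(5 + 12880\right)\right) + \frac{41}{139} = \left(-7606 + 12885\right) + \frac{41}{139} = 5279 + \frac{41}{139} = \frac{733822}{139}$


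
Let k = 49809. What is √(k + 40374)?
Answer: √90183 ≈ 300.30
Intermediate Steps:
√(k + 40374) = √(49809 + 40374) = √90183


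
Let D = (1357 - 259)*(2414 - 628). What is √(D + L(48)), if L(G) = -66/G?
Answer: √31376426/4 ≈ 1400.4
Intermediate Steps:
D = 1961028 (D = 1098*1786 = 1961028)
√(D + L(48)) = √(1961028 - 66/48) = √(1961028 - 66*1/48) = √(1961028 - 11/8) = √(15688213/8) = √31376426/4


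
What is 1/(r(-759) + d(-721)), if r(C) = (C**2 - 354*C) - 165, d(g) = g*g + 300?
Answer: 1/1364743 ≈ 7.3274e-7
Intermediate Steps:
d(g) = 300 + g**2 (d(g) = g**2 + 300 = 300 + g**2)
r(C) = -165 + C**2 - 354*C
1/(r(-759) + d(-721)) = 1/((-165 + (-759)**2 - 354*(-759)) + (300 + (-721)**2)) = 1/((-165 + 576081 + 268686) + (300 + 519841)) = 1/(844602 + 520141) = 1/1364743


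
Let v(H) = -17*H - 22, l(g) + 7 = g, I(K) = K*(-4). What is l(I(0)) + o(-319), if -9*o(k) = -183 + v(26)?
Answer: 584/9 ≈ 64.889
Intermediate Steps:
I(K) = -4*K
l(g) = -7 + g
v(H) = -22 - 17*H
o(k) = 647/9 (o(k) = -(-183 + (-22 - 17*26))/9 = -(-183 + (-22 - 442))/9 = -(-183 - 464)/9 = -1/9*(-647) = 647/9)
l(I(0)) + o(-319) = (-7 - 4*0) + 647/9 = (-7 + 0) + 647/9 = -7 + 647/9 = 584/9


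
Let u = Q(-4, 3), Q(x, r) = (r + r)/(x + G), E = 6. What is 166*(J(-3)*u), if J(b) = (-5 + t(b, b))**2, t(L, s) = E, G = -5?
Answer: -332/3 ≈ -110.67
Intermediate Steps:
t(L, s) = 6
J(b) = 1 (J(b) = (-5 + 6)**2 = 1**2 = 1)
Q(x, r) = 2*r/(-5 + x) (Q(x, r) = (r + r)/(x - 5) = (2*r)/(-5 + x) = 2*r/(-5 + x))
u = -2/3 (u = 2*3/(-5 - 4) = 2*3/(-9) = 2*3*(-1/9) = -2/3 ≈ -0.66667)
166*(J(-3)*u) = 166*(1*(-2/3)) = 166*(-2/3) = -332/3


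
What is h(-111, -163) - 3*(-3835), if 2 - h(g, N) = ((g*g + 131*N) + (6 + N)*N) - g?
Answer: -5163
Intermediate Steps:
h(g, N) = 2 + g - g² - 131*N - N*(6 + N) (h(g, N) = 2 - (((g*g + 131*N) + (6 + N)*N) - g) = 2 - (((g² + 131*N) + N*(6 + N)) - g) = 2 - ((g² + 131*N + N*(6 + N)) - g) = 2 - (g² - g + 131*N + N*(6 + N)) = 2 + (g - g² - 131*N - N*(6 + N)) = 2 + g - g² - 131*N - N*(6 + N))
h(-111, -163) - 3*(-3835) = (2 - 111 - 1*(-163)² - 1*(-111)² - 137*(-163)) - 3*(-3835) = (2 - 111 - 1*26569 - 1*12321 + 22331) + 11505 = (2 - 111 - 26569 - 12321 + 22331) + 11505 = -16668 + 11505 = -5163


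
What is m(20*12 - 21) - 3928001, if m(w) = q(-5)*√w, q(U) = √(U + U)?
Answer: -3928001 + I*√2190 ≈ -3.928e+6 + 46.797*I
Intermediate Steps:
q(U) = √2*√U (q(U) = √(2*U) = √2*√U)
m(w) = I*√10*√w (m(w) = (√2*√(-5))*√w = (√2*(I*√5))*√w = (I*√10)*√w = I*√10*√w)
m(20*12 - 21) - 3928001 = I*√10*√(20*12 - 21) - 3928001 = I*√10*√(240 - 21) - 3928001 = I*√10*√219 - 3928001 = I*√2190 - 3928001 = -3928001 + I*√2190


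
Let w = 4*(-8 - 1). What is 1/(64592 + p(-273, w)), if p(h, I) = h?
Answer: 1/64319 ≈ 1.5547e-5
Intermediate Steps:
w = -36 (w = 4*(-9) = -36)
1/(64592 + p(-273, w)) = 1/(64592 - 273) = 1/64319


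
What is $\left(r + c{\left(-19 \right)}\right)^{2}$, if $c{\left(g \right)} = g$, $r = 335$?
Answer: $99856$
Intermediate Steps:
$\left(r + c{\left(-19 \right)}\right)^{2} = \left(335 - 19\right)^{2} = 316^{2} = 99856$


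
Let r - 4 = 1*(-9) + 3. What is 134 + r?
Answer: 132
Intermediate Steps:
r = -2 (r = 4 + (1*(-9) + 3) = 4 + (-9 + 3) = 4 - 6 = -2)
134 + r = 134 - 2 = 132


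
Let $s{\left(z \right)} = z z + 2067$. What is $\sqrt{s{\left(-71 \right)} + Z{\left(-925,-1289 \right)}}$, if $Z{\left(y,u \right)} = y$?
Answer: $3 \sqrt{687} \approx 78.632$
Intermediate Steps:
$s{\left(z \right)} = 2067 + z^{2}$ ($s{\left(z \right)} = z^{2} + 2067 = 2067 + z^{2}$)
$\sqrt{s{\left(-71 \right)} + Z{\left(-925,-1289 \right)}} = \sqrt{\left(2067 + \left(-71\right)^{2}\right) - 925} = \sqrt{\left(2067 + 5041\right) - 925} = \sqrt{7108 - 925} = \sqrt{6183} = 3 \sqrt{687}$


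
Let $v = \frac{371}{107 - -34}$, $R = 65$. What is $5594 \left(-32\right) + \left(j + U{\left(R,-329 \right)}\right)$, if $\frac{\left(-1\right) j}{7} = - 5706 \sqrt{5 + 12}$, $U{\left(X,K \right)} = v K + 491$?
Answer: $- \frac{538148}{3} + 39942 \sqrt{17} \approx -14698.0$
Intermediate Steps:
$v = \frac{371}{141}$ ($v = \frac{371}{107 + 34} = \frac{371}{141} \approx 2.6312$)
$U{\left(X,K \right)} = 491 + \frac{371 K}{141}$ ($U{\left(X,K \right)} = \frac{371 K}{141} + 491 = 491 + \frac{371 K}{141}$)
$j = 39942 \sqrt{17}$ ($j = - 7 \left(- 5706 \sqrt{5 + 12}\right) = - 7 \left(- 5706 \sqrt{17}\right) = 39942 \sqrt{17} \approx 1.6469 \cdot 10^{5}$)
$5594 \left(-32\right) + \left(j + U{\left(R,-329 \right)}\right) = 5594 \left(-32\right) + \left(39942 \sqrt{17} + \left(491 + \frac{371}{141} \left(-329\right)\right)\right) = -179008 + \left(39942 \sqrt{17} + \left(491 - \frac{2597}{3}\right)\right) = -179008 - \left(\frac{1124}{3} - 39942 \sqrt{17}\right) = - \frac{538148}{3} + 39942 \sqrt{17}$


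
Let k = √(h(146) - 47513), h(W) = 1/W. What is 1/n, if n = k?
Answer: -I*√1012786962/6936897 ≈ -0.0045877*I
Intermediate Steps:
k = I*√1012786962/146 (k = √(1/146 - 47513) = √(-6936897/146) = I*√1012786962/146 ≈ 217.97*I)
n = I*√1012786962/146 ≈ 217.97*I
1/n = 1/(I*√1012786962/146) = -I*√1012786962/6936897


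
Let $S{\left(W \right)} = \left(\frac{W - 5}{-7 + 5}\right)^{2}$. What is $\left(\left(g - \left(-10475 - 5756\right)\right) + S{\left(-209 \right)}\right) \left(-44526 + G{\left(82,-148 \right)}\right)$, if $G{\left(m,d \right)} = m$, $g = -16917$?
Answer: $-478350772$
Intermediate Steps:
$S{\left(W \right)} = \left(\frac{5}{2} - \frac{W}{2}\right)^{2}$ ($S{\left(W \right)} = \left(\frac{-5 + W}{-2}\right)^{2} = \left(\left(-5 + W\right) \left(- \frac{1}{2}\right)\right)^{2} = \left(\frac{5}{2} - \frac{W}{2}\right)^{2}$)
$\left(\left(g - \left(-10475 - 5756\right)\right) + S{\left(-209 \right)}\right) \left(-44526 + G{\left(82,-148 \right)}\right) = \left(\left(-16917 - \left(-10475 - 5756\right)\right) + \frac{\left(-5 - 209\right)^{2}}{4}\right) \left(-44526 + 82\right) = \left(\left(-16917 - \left(-10475 - 5756\right)\right) + \frac{\left(-214\right)^{2}}{4}\right) \left(-44444\right) = \left(\left(-16917 - -16231\right) + \frac{1}{4} \cdot 45796\right) \left(-44444\right) = \left(\left(-16917 + 16231\right) + 11449\right) \left(-44444\right) = \left(-686 + 11449\right) \left(-44444\right) = 10763 \left(-44444\right) = -478350772$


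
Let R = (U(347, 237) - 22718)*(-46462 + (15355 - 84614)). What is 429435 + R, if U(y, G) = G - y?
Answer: 2642108423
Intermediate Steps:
R = 2641678988 (R = ((237 - 1*347) - 22718)*(-46462 + (15355 - 84614)) = ((237 - 347) - 22718)*(-46462 - 69259) = (-110 - 22718)*(-115721) = -22828*(-115721) = 2641678988)
429435 + R = 429435 + 2641678988 = 2642108423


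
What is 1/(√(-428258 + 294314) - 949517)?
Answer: -949517/901582667233 - 2*I*√33486/901582667233 ≈ -1.0532e-6 - 4.0593e-10*I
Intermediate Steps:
1/(√(-428258 + 294314) - 949517) = 1/(√(-133944) - 949517) = 1/(2*I*√33486 - 949517) = 1/(-949517 + 2*I*√33486)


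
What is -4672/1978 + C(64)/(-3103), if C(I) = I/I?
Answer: -7249597/3068867 ≈ -2.3623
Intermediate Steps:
C(I) = 1
-4672/1978 + C(64)/(-3103) = -4672/1978 + 1/(-3103) = -4672*1/1978 + 1*(-1/3103) = -2336/989 - 1/3103 = -7249597/3068867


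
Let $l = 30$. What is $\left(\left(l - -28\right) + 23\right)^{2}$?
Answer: $6561$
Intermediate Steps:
$\left(\left(l - -28\right) + 23\right)^{2} = \left(\left(30 - -28\right) + 23\right)^{2} = \left(\left(30 + 28\right) + 23\right)^{2} = \left(58 + 23\right)^{2} = 81^{2} = 6561$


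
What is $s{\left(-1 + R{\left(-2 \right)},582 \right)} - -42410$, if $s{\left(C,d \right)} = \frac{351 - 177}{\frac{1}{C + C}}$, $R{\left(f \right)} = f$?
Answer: $41366$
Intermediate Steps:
$s{\left(C,d \right)} = 348 C$ ($s{\left(C,d \right)} = \frac{174}{\frac{1}{2 C}} = \frac{174}{\frac{1}{2} \frac{1}{C}} = 174 \cdot 2 C = 348 C$)
$s{\left(-1 + R{\left(-2 \right)},582 \right)} - -42410 = 348 \left(-1 - 2\right) - -42410 = 348 \left(-3\right) + 42410 = -1044 + 42410 = 41366$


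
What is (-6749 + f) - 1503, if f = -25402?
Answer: -33654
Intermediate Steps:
(-6749 + f) - 1503 = (-6749 - 25402) - 1503 = -32151 - 1503 = -33654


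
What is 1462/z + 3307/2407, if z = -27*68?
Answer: 75077/129978 ≈ 0.57761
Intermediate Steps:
z = -1836
1462/z + 3307/2407 = 1462/(-1836) + 3307/2407 = 1462*(-1/1836) + 3307*(1/2407) = -43/54 + 3307/2407 = 75077/129978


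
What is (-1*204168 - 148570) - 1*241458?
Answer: -594196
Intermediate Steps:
(-1*204168 - 148570) - 1*241458 = (-204168 - 148570) - 241458 = -352738 - 241458 = -594196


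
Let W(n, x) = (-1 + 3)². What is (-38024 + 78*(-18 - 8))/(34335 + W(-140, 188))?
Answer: -40052/34339 ≈ -1.1664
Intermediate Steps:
W(n, x) = 4 (W(n, x) = 2² = 4)
(-38024 + 78*(-18 - 8))/(34335 + W(-140, 188)) = (-38024 + 78*(-18 - 8))/(34335 + 4) = (-38024 + 78*(-26))/34339 = (-38024 - 2028)*(1/34339) = -40052*1/34339 = -40052/34339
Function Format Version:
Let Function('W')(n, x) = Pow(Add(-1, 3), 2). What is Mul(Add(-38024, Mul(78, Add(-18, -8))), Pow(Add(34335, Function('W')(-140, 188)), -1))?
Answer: Rational(-40052, 34339) ≈ -1.1664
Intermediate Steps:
Function('W')(n, x) = 4 (Function('W')(n, x) = Pow(2, 2) = 4)
Mul(Add(-38024, Mul(78, Add(-18, -8))), Pow(Add(34335, Function('W')(-140, 188)), -1)) = Mul(Add(-38024, Mul(78, Add(-18, -8))), Pow(Add(34335, 4), -1)) = Mul(Add(-38024, Mul(78, -26)), Pow(34339, -1)) = Mul(Add(-38024, -2028), Rational(1, 34339)) = Mul(-40052, Rational(1, 34339)) = Rational(-40052, 34339)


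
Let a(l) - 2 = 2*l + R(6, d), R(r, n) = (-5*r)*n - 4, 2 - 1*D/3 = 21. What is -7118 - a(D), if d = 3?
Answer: -6912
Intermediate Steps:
D = -57 (D = 6 - 3*21 = 6 - 63 = -57)
R(r, n) = -4 - 5*n*r (R(r, n) = -5*n*r - 4 = -4 - 5*n*r)
a(l) = -92 + 2*l (a(l) = 2 + (2*l + (-4 - 5*3*6)) = 2 + (2*l + (-4 - 90)) = 2 + (2*l - 94) = 2 + (-94 + 2*l) = -92 + 2*l)
-7118 - a(D) = -7118 - (-92 + 2*(-57)) = -7118 - (-92 - 114) = -7118 - 1*(-206) = -7118 + 206 = -6912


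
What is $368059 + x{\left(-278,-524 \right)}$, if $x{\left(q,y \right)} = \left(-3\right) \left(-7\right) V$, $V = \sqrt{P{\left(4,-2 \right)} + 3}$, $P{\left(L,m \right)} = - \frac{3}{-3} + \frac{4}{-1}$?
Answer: $368059$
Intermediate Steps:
$P{\left(L,m \right)} = -3$ ($P{\left(L,m \right)} = \left(-3\right) \left(- \frac{1}{3}\right) + 4 \left(-1\right) = 1 - 4 = -3$)
$V = 0$ ($V = \sqrt{-3 + 3} = \sqrt{0} = 0$)
$x{\left(q,y \right)} = 0$ ($x{\left(q,y \right)} = \left(-3\right) \left(-7\right) 0 = 21 \cdot 0 = 0$)
$368059 + x{\left(-278,-524 \right)} = 368059 + 0 = 368059$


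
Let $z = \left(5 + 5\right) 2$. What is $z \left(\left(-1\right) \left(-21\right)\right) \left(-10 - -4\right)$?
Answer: $-2520$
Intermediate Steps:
$z = 20$ ($z = 10 \cdot 2 = 20$)
$z \left(\left(-1\right) \left(-21\right)\right) \left(-10 - -4\right) = 20 \left(\left(-1\right) \left(-21\right)\right) \left(-10 - -4\right) = 20 \cdot 21 \left(-10 + 4\right) = 420 \left(-6\right) = -2520$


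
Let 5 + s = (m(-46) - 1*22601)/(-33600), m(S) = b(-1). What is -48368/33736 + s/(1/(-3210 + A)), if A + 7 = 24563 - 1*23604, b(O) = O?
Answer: 115356214569/11807600 ≈ 9769.7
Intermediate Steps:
m(S) = -1
A = 952 (A = -7 + (24563 - 1*23604) = -7 + (24563 - 23604) = -7 + 959 = 952)
s = -24233/5600 (s = -5 + (-1 - 1*22601)/(-33600) = -5 + (-1 - 22601)*(-1/33600) = -5 - 22602*(-1/33600) = -5 + 3767/5600 = -24233/5600 ≈ -4.3273)
-48368/33736 + s/(1/(-3210 + A)) = -48368/33736 - 24233/(5600*(1/(-3210 + 952))) = -48368*1/33736 - 24233/(5600*(1/(-2258))) = -6046/4217 - 24233/(5600*(-1/2258)) = -6046/4217 - 24233/5600*(-2258) = -6046/4217 + 27359057/2800 = 115356214569/11807600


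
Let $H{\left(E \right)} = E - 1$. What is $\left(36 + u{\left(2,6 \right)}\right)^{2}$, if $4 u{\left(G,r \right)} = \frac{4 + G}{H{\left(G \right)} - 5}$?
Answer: $\frac{81225}{64} \approx 1269.1$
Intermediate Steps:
$H{\left(E \right)} = -1 + E$ ($H{\left(E \right)} = E - 1 = -1 + E$)
$u{\left(G,r \right)} = \frac{4 + G}{4 \left(-6 + G\right)}$ ($u{\left(G,r \right)} = \frac{\left(4 + G\right) \frac{1}{\left(-1 + G\right) - 5}}{4} = \frac{\left(4 + G\right) \frac{1}{-6 + G}}{4} = \frac{\frac{1}{-6 + G} \left(4 + G\right)}{4} = \frac{4 + G}{4 \left(-6 + G\right)}$)
$\left(36 + u{\left(2,6 \right)}\right)^{2} = \left(36 + \frac{4 + 2}{4 \left(-6 + 2\right)}\right)^{2} = \left(36 + \frac{1}{4} \frac{1}{-4} \cdot 6\right)^{2} = \left(36 + \frac{1}{4} \left(- \frac{1}{4}\right) 6\right)^{2} = \left(36 - \frac{3}{8}\right)^{2} = \left(\frac{285}{8}\right)^{2} = \frac{81225}{64}$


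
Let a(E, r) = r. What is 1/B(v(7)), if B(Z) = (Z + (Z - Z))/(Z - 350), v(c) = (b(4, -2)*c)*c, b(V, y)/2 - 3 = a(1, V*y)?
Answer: 12/7 ≈ 1.7143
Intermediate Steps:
b(V, y) = 6 + 2*V*y (b(V, y) = 6 + 2*(V*y) = 6 + 2*V*y)
v(c) = -10*c² (v(c) = ((6 + 2*4*(-2))*c)*c = ((6 - 16)*c)*c = (-10*c)*c = -10*c²)
B(Z) = Z/(-350 + Z) (B(Z) = (Z + 0)/(-350 + Z) = Z/(-350 + Z))
1/B(v(7)) = 1/((-10*7²)/(-350 - 10*7²)) = 1/((-10*49)/(-350 - 10*49)) = 1/(-490/(-350 - 490)) = 1/(-490/(-840)) = 1/(-490*(-1/840)) = 1/(7/12) = 12/7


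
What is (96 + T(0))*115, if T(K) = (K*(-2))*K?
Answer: 11040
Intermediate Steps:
T(K) = -2*K² (T(K) = (-2*K)*K = -2*K²)
(96 + T(0))*115 = (96 - 2*0²)*115 = (96 - 2*0)*115 = (96 + 0)*115 = 96*115 = 11040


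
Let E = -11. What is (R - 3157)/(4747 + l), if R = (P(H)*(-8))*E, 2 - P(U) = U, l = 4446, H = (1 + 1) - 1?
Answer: -3069/9193 ≈ -0.33384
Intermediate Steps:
H = 1 (H = 2 - 1 = 1)
P(U) = 2 - U
R = 88 (R = ((2 - 1*1)*(-8))*(-11) = ((2 - 1)*(-8))*(-11) = (1*(-8))*(-11) = -8*(-11) = 88)
(R - 3157)/(4747 + l) = (88 - 3157)/(4747 + 4446) = -3069/9193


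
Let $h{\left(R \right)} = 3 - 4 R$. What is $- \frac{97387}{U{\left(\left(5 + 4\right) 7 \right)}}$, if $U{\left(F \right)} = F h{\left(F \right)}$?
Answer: $\frac{97387}{15687} \approx 6.2081$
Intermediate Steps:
$U{\left(F \right)} = F \left(3 - 4 F\right)$
$- \frac{97387}{U{\left(\left(5 + 4\right) 7 \right)}} = - \frac{97387}{\left(5 + 4\right) 7 \left(3 - 4 \left(5 + 4\right) 7\right)} = - \frac{97387}{9 \cdot 7 \left(3 - 4 \cdot 9 \cdot 7\right)} = - \frac{97387}{63 \left(3 - 252\right)} = - \frac{97387}{63 \left(-249\right)} = - \frac{97387}{-15687} = \left(-97387\right) \left(- \frac{1}{15687}\right) = \frac{97387}{15687}$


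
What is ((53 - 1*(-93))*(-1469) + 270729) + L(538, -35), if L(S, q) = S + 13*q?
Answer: 56338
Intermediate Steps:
((53 - 1*(-93))*(-1469) + 270729) + L(538, -35) = ((53 - 1*(-93))*(-1469) + 270729) + (538 + 13*(-35)) = ((53 + 93)*(-1469) + 270729) + (538 - 455) = (146*(-1469) + 270729) + 83 = (-214474 + 270729) + 83 = 56255 + 83 = 56338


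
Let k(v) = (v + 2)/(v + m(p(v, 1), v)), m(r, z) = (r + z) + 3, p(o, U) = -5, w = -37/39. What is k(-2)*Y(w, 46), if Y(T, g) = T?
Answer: 0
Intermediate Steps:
w = -37/39 (w = -37*1/39 = -37/39 ≈ -0.94872)
m(r, z) = 3 + r + z
k(v) = (2 + v)/(-2 + 2*v) (k(v) = (v + 2)/(v + (3 - 5 + v)) = (2 + v)/(v + (-2 + v)) = (2 + v)/(-2 + 2*v))
k(-2)*Y(w, 46) = ((2 - 2)/(2*(-1 - 2)))*(-37/39) = ((1/2)*0/(-3))*(-37/39) = ((1/2)*(-1/3)*0)*(-37/39) = 0*(-37/39) = 0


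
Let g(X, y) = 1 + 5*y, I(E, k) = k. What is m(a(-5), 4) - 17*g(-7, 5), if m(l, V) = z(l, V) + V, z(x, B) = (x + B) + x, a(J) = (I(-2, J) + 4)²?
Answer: -432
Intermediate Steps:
a(J) = (4 + J)² (a(J) = (J + 4)² = (4 + J)²)
z(x, B) = B + 2*x (z(x, B) = (B + x) + x = B + 2*x)
m(l, V) = 2*V + 2*l (m(l, V) = (V + 2*l) + V = 2*V + 2*l)
m(a(-5), 4) - 17*g(-7, 5) = (2*4 + 2*(4 - 5)²) - 17*(1 + 5*5) = (8 + 2*(-1)²) - 17*(1 + 25) = (8 + 2*1) - 17*26 = (8 + 2) - 442 = 10 - 442 = -432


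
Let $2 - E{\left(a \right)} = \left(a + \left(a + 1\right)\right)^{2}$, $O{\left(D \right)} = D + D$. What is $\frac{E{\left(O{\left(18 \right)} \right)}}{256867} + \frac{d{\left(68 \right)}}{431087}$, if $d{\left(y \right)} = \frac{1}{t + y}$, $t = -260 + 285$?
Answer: $- \frac{213564984890}{10298078271897} \approx -0.020738$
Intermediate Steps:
$t = 25$
$d{\left(y \right)} = \frac{1}{25 + y}$
$O{\left(D \right)} = 2 D$
$E{\left(a \right)} = 2 - \left(1 + 2 a\right)^{2}$ ($E{\left(a \right)} = 2 - \left(a + \left(a + 1\right)\right)^{2} = 2 - \left(a + \left(1 + a\right)\right)^{2} = 2 - \left(1 + 2 a\right)^{2}$)
$\frac{E{\left(O{\left(18 \right)} \right)}}{256867} + \frac{d{\left(68 \right)}}{431087} = \frac{2 - \left(1 + 2 \cdot 2 \cdot 18\right)^{2}}{256867} + \frac{1}{\left(25 + 68\right) 431087} = \left(2 - \left(1 + 2 \cdot 36\right)^{2}\right) \frac{1}{256867} + \frac{1}{93} \cdot \frac{1}{431087} = \left(2 - \left(1 + 72\right)^{2}\right) \frac{1}{256867} + \frac{1}{93} \cdot \frac{1}{431087} = \left(2 - 73^{2}\right) \frac{1}{256867} + \frac{1}{40091091} = \left(2 - 5329\right) \frac{1}{256867} + \frac{1}{40091091} = \left(-5327\right) \frac{1}{256867} + \frac{1}{40091091} = - \frac{5327}{256867} + \frac{1}{40091091} = - \frac{213564984890}{10298078271897}$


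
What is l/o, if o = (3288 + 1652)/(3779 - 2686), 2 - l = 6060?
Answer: -254669/190 ≈ -1340.4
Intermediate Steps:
l = -6058 (l = 2 - 1*6060 = 2 - 6060 = -6058)
o = 4940/1093 ≈ 4.5197
l/o = -6058/4940/1093 = -6058*1093/4940 = -254669/190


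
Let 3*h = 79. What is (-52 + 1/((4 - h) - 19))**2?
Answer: 41615401/15376 ≈ 2706.5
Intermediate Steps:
h = 79/3 (h = (1/3)*79 = 79/3 ≈ 26.333)
(-52 + 1/((4 - h) - 19))**2 = (-52 + 1/((4 - 1*79/3) - 19))**2 = (-52 + 1/((4 - 79/3) - 19))**2 = (-52 + 1/(-67/3 - 19))**2 = (-52 + 1/(-124/3))**2 = (-52 - 3/124)**2 = (-6451/124)**2 = 41615401/15376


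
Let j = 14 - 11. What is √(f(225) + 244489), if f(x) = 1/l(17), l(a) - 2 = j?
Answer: √6112230/5 ≈ 494.46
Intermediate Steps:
j = 3
l(a) = 5 (l(a) = 2 + 3 = 5)
f(x) = ⅕ (f(x) = 1/5 = ⅕)
√(f(225) + 244489) = √(⅕ + 244489) = √(1222446/5) = √6112230/5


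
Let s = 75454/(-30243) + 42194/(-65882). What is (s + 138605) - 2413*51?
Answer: 15480355565561/996234663 ≈ 15539.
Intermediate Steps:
s = -3123566785/996234663 (s = 75454*(-1/30243) + 42194*(-1/65882) = -75454/30243 - 21097/32941 = -3123566785/996234663 ≈ -3.1354)
(s + 138605) - 2413*51 = (-3123566785/996234663 + 138605) - 2413*51 = 138079981898330/996234663 - 1*123063 = 138079981898330/996234663 - 123063 = 15480355565561/996234663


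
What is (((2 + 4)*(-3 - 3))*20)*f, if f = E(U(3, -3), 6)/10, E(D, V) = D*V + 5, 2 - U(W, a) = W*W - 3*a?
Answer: 6552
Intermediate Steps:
U(W, a) = 2 - W² + 3*a (U(W, a) = 2 - (W*W - 3*a) = 2 - (W² - 3*a) = 2 + (-W² + 3*a) = 2 - W² + 3*a)
E(D, V) = 5 + D*V
f = -91/10 (f = (5 + (2 - 1*3² + 3*(-3))*6)/10 = (5 + (2 - 1*9 - 9)*6)*(⅒) = (5 + (2 - 9 - 9)*6)*(⅒) = (5 - 16*6)*(⅒) = (5 - 96)*(⅒) = -91*⅒ = -91/10 ≈ -9.1000)
(((2 + 4)*(-3 - 3))*20)*f = (((2 + 4)*(-3 - 3))*20)*(-91/10) = ((6*(-6))*20)*(-91/10) = -36*20*(-91/10) = -720*(-91/10) = 6552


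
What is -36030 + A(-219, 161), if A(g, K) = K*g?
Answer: -71289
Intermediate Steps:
-36030 + A(-219, 161) = -36030 + 161*(-219) = -36030 - 35259 = -71289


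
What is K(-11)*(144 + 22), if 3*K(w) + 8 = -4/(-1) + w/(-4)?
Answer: -415/6 ≈ -69.167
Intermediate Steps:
K(w) = -4/3 - w/12 (K(w) = -8/3 + (-4/(-1) + w/(-4))/3 = -8/3 + (-4*(-1) + w*(-1/4))/3 = -8/3 + (4 - w/4)/3 = -8/3 + (4/3 - w/12) = -4/3 - w/12)
K(-11)*(144 + 22) = (-4/3 - 1/12*(-11))*(144 + 22) = (-4/3 + 11/12)*166 = -5/12*166 = -415/6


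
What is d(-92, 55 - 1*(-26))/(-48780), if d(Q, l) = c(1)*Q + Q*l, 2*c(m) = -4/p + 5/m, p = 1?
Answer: 3749/24390 ≈ 0.15371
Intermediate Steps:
c(m) = -2 + 5/(2*m) (c(m) = (-4/1 + 5/m)/2 = (-4*1 + 5/m)/2 = (-4 + 5/m)/2 = -2 + 5/(2*m))
d(Q, l) = Q/2 + Q*l (d(Q, l) = (-2 + (5/2)/1)*Q + Q*l = (-2 + (5/2)*1)*Q + Q*l = (-2 + 5/2)*Q + Q*l = Q/2 + Q*l)
d(-92, 55 - 1*(-26))/(-48780) = -92*(½ + (55 - 1*(-26)))/(-48780) = -92*(½ + (55 + 26))*(-1/48780) = -92*(½ + 81)*(-1/48780) = -92*163/2*(-1/48780) = -7498*(-1/48780) = 3749/24390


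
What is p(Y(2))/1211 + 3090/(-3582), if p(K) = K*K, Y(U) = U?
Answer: -621277/722967 ≈ -0.85934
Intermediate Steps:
p(K) = K²
p(Y(2))/1211 + 3090/(-3582) = 2²/1211 + 3090/(-3582) = 4*(1/1211) + 3090*(-1/3582) = 4/1211 - 515/597 = -621277/722967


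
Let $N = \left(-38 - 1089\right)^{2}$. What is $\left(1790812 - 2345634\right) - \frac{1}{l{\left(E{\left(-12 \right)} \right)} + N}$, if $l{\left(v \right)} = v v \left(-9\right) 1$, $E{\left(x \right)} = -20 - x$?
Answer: $- \frac{704375934567}{1269553} \approx -5.5482 \cdot 10^{5}$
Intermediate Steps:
$l{\left(v \right)} = - 9 v^{2}$ ($l{\left(v \right)} = v^{2} \left(-9\right) 1 = - 9 v^{2} \cdot 1 = - 9 v^{2}$)
$N = 1270129$ ($N = \left(-1127\right)^{2} = 1270129$)
$\left(1790812 - 2345634\right) - \frac{1}{l{\left(E{\left(-12 \right)} \right)} + N} = \left(1790812 - 2345634\right) - \frac{1}{- 9 \left(-20 - -12\right)^{2} + 1270129} = \left(1790812 - 2345634\right) - \frac{1}{- 9 \left(-20 + 12\right)^{2} + 1270129} = -554822 - \frac{1}{- 9 \left(-8\right)^{2} + 1270129} = -554822 - \frac{1}{\left(-9\right) 64 + 1270129} = -554822 - \frac{1}{-576 + 1270129} = -554822 - \frac{1}{1269553} = - \frac{704375934567}{1269553}$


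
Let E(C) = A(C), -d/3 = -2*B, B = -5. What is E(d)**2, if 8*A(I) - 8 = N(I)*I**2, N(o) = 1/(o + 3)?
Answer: 361/36 ≈ 10.028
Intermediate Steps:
N(o) = 1/(3 + o)
A(I) = 1 + I**2/(8*(3 + I)) (A(I) = 1 + (I**2/(3 + I))/8 = 1 + I**2/(8*(3 + I)))
d = -30 (d = -(-6)*(-5) = -3*10 = -30)
E(C) = (3 + C + C**2/8)/(3 + C)
E(d)**2 = ((3 - 30 + (1/8)*(-30)**2)/(3 - 30))**2 = ((3 - 30 + (1/8)*900)/(-27))**2 = (-(3 - 30 + 225/2)/27)**2 = (-1/27*171/2)**2 = (-19/6)**2 = 361/36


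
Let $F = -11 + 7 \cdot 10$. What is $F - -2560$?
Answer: $2619$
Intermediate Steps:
$F = 59$ ($F = -11 + 70 = 59$)
$F - -2560 = 59 - -2560 = 59 + 2560 = 2619$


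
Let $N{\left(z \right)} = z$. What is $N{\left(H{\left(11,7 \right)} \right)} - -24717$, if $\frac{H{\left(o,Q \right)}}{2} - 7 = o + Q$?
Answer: $24767$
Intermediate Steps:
$H{\left(o,Q \right)} = 14 + 2 Q + 2 o$ ($H{\left(o,Q \right)} = 14 + 2 \left(o + Q\right) = 14 + 2 \left(Q + o\right) = 14 + \left(2 Q + 2 o\right) = 14 + 2 Q + 2 o$)
$N{\left(H{\left(11,7 \right)} \right)} - -24717 = \left(14 + 2 \cdot 7 + 2 \cdot 11\right) - -24717 = \left(14 + 14 + 22\right) + 24717 = 50 + 24717 = 24767$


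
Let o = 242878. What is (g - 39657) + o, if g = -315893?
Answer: -112672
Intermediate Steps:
(g - 39657) + o = (-315893 - 39657) + 242878 = -355550 + 242878 = -112672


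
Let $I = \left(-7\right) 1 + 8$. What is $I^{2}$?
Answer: $1$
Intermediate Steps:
$I = 1$ ($I = -7 + 8 = 1$)
$I^{2} = 1^{2} = 1$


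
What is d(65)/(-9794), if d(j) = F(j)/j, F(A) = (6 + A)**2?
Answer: -5041/636610 ≈ -0.0079185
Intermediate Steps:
d(j) = (6 + j)**2/j
d(65)/(-9794) = ((6 + 65)**2/65)/(-9794) = ((1/65)*71**2)*(-1/9794) = ((1/65)*5041)*(-1/9794) = (5041/65)*(-1/9794) = -5041/636610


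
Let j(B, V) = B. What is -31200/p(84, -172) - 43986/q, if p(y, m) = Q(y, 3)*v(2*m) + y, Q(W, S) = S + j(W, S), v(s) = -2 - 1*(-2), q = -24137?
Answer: -62448298/168959 ≈ -369.61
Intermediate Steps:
v(s) = 0 (v(s) = -2 + 2 = 0)
Q(W, S) = S + W
p(y, m) = y (p(y, m) = (3 + y)*0 + y = 0 + y = y)
-31200/p(84, -172) - 43986/q = -31200/84 - 43986/(-24137) = -31200*1/84 - 43986*(-1/24137) = -2600/7 + 43986/24137 = -62448298/168959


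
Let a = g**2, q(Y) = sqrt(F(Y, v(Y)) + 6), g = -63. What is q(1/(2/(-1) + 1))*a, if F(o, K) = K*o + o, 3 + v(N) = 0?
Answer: 7938*sqrt(2) ≈ 11226.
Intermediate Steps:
v(N) = -3 (v(N) = -3 + 0 = -3)
F(o, K) = o + K*o
q(Y) = sqrt(6 - 2*Y) (q(Y) = sqrt(Y*(1 - 3) + 6) = sqrt(Y*(-2) + 6) = sqrt(-2*Y + 6) = sqrt(6 - 2*Y))
a = 3969 (a = (-63)**2 = 3969)
q(1/(2/(-1) + 1))*a = sqrt(6 - 2/(2/(-1) + 1))*3969 = sqrt(6 - 2/(2*(-1) + 1))*3969 = sqrt(6 - 2/(-2 + 1))*3969 = sqrt(6 - 2/(-1))*3969 = sqrt(6 - 2*(-1))*3969 = sqrt(6 + 2)*3969 = sqrt(8)*3969 = (2*sqrt(2))*3969 = 7938*sqrt(2)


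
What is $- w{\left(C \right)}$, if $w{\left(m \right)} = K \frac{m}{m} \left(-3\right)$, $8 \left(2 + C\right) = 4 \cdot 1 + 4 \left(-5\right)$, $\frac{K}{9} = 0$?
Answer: $0$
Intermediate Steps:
$K = 0$ ($K = 9 \cdot 0 = 0$)
$C = -4$ ($C = -2 + \frac{4 \cdot 1 + 4 \left(-5\right)}{8} = -2 + \frac{4 - 20}{8} = -2 + \frac{1}{8} \left(-16\right) = -2 - 2 = -4$)
$w{\left(m \right)} = 0$ ($w{\left(m \right)} = 0 \frac{m}{m} \left(-3\right) = 0 \cdot 1 \left(-3\right) = 0 \left(-3\right) = 0$)
$- w{\left(C \right)} = \left(-1\right) 0 = 0$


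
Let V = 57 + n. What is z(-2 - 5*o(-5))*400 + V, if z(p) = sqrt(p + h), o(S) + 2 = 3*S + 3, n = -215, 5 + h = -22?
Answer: -158 + 400*sqrt(41) ≈ 2403.3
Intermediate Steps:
h = -27 (h = -5 - 22 = -27)
o(S) = 1 + 3*S (o(S) = -2 + (3*S + 3) = -2 + (3 + 3*S) = 1 + 3*S)
V = -158 (V = 57 - 215 = -158)
z(p) = sqrt(-27 + p) (z(p) = sqrt(p - 27) = sqrt(-27 + p))
z(-2 - 5*o(-5))*400 + V = sqrt(-27 + (-2 - 5*(1 + 3*(-5))))*400 - 158 = sqrt(-27 + (-2 - 5*(1 - 15)))*400 - 158 = sqrt(-27 + (-2 - 5*(-14)))*400 - 158 = sqrt(-27 + (-2 + 70))*400 - 158 = sqrt(-27 + 68)*400 - 158 = sqrt(41)*400 - 158 = 400*sqrt(41) - 158 = -158 + 400*sqrt(41)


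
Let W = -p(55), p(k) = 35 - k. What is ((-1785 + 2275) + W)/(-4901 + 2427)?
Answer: -255/1237 ≈ -0.20614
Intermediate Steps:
W = 20 (W = -(35 - 1*55) = -(35 - 55) = -1*(-20) = 20)
((-1785 + 2275) + W)/(-4901 + 2427) = ((-1785 + 2275) + 20)/(-4901 + 2427) = (490 + 20)/(-2474) = 510*(-1/2474) = -255/1237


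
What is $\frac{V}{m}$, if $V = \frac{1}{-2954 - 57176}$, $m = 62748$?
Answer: $- \frac{1}{3773037240} \approx -2.6504 \cdot 10^{-10}$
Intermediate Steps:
$V = - \frac{1}{60130}$ ($V = \frac{1}{-60130} = - \frac{1}{60130} \approx -1.6631 \cdot 10^{-5}$)
$\frac{V}{m} = - \frac{1}{60130 \cdot 62748} = \left(- \frac{1}{60130}\right) \frac{1}{62748} = - \frac{1}{3773037240}$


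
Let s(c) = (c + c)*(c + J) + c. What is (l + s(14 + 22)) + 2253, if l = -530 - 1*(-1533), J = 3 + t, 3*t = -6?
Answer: 5956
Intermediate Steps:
t = -2 (t = (⅓)*(-6) = -2)
J = 1 (J = 3 - 2 = 1)
s(c) = c + 2*c*(1 + c) (s(c) = (c + c)*(c + 1) + c = (2*c)*(1 + c) + c = 2*c*(1 + c) + c = c + 2*c*(1 + c))
l = 1003 (l = -530 + 1533 = 1003)
(l + s(14 + 22)) + 2253 = (1003 + (14 + 22)*(3 + 2*(14 + 22))) + 2253 = (1003 + 36*(3 + 2*36)) + 2253 = (1003 + 36*(3 + 72)) + 2253 = (1003 + 36*75) + 2253 = (1003 + 2700) + 2253 = 3703 + 2253 = 5956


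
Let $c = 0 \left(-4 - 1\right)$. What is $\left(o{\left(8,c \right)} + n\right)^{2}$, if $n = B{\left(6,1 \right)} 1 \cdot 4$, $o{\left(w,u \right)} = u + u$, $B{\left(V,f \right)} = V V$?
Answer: $20736$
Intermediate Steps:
$c = 0$ ($c = 0 \left(-5\right) = 0$)
$B{\left(V,f \right)} = V^{2}$
$o{\left(w,u \right)} = 2 u$
$n = 144$ ($n = 6^{2} \cdot 1 \cdot 4 = 36 \cdot 1 \cdot 4 = 36 \cdot 4 = 144$)
$\left(o{\left(8,c \right)} + n\right)^{2} = \left(2 \cdot 0 + 144\right)^{2} = \left(0 + 144\right)^{2} = 144^{2} = 20736$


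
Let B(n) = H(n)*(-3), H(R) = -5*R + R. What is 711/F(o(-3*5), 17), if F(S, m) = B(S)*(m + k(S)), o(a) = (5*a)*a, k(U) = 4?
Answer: 79/31500 ≈ 0.0025079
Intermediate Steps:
H(R) = -4*R
o(a) = 5*a**2
B(n) = 12*n (B(n) = -4*n*(-3) = 12*n)
F(S, m) = 12*S*(4 + m) (F(S, m) = (12*S)*(m + 4) = (12*S)*(4 + m) = 12*S*(4 + m))
711/F(o(-3*5), 17) = 711/((12*(5*(-3*5)**2)*(4 + 17))) = 711/((12*(5*(-15)**2)*21)) = 711/((12*(5*225)*21)) = 711/((12*1125*21)) = 711/283500 = 711*(1/283500) = 79/31500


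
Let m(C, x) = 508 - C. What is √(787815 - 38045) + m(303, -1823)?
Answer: 205 + √749770 ≈ 1070.9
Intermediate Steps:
√(787815 - 38045) + m(303, -1823) = √(787815 - 38045) + (508 - 1*303) = √749770 + (508 - 303) = √749770 + 205 = 205 + √749770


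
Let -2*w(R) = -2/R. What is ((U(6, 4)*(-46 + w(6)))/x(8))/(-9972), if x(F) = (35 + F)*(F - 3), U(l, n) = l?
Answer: 55/428796 ≈ 0.00012827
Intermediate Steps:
w(R) = 1/R (w(R) = -(-1)/R = 1/R)
x(F) = (-3 + F)*(35 + F) (x(F) = (35 + F)*(-3 + F) = (-3 + F)*(35 + F))
((U(6, 4)*(-46 + w(6)))/x(8))/(-9972) = ((6*(-46 + 1/6))/(-105 + 8² + 32*8))/(-9972) = ((6*(-46 + ⅙))/(-105 + 64 + 256))*(-1/9972) = ((6*(-275/6))/215)*(-1/9972) = -275*1/215*(-1/9972) = -55/43*(-1/9972) = 55/428796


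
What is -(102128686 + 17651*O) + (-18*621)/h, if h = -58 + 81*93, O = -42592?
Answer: 211140378964/325 ≈ 6.4966e+8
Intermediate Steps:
h = 7475 (h = -58 + 7533 = 7475)
-(102128686 + 17651*O) + (-18*621)/h = -17651/(1/(-42592 + 5786)) - 18*621/7475 = -17651/(1/(-36806)) - 11178*1/7475 = -17651/(-1/36806) - 486/325 = -17651*(-36806) - 486/325 = 649662706 - 486/325 = 211140378964/325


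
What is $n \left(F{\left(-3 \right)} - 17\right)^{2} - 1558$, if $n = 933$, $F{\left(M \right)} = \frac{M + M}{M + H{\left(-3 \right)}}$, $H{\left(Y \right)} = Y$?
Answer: $237290$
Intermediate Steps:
$F{\left(M \right)} = \frac{2 M}{-3 + M}$ ($F{\left(M \right)} = \frac{M + M}{M - 3} = \frac{2 M}{-3 + M}$)
$n \left(F{\left(-3 \right)} - 17\right)^{2} - 1558 = 933 \left(2 \left(-3\right) \frac{1}{-3 - 3} - 17\right)^{2} - 1558 = 933 \left(2 \left(-3\right) \frac{1}{-6} - 17\right)^{2} - 1558 = 933 \left(2 \left(-3\right) \left(- \frac{1}{6}\right) - 17\right)^{2} - 1558 = 933 \left(1 - 17\right)^{2} - 1558 = 933 \left(-16\right)^{2} - 1558 = 933 \cdot 256 - 1558 = 238848 - 1558 = 237290$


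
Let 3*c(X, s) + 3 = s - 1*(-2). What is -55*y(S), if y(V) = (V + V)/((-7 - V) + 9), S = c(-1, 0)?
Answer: 110/7 ≈ 15.714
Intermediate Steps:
c(X, s) = -⅓ + s/3 (c(X, s) = -1 + (s - 1*(-2))/3 = -1 + (s + 2)/3 = -1 + (2 + s)/3 = -1 + (⅔ + s/3) = -⅓ + s/3)
S = -⅓ (S = -⅓ + (⅓)*0 = -⅓ + 0 = -⅓ ≈ -0.33333)
y(V) = 2*V/(2 - V) (y(V) = (2*V)/(2 - V) = 2*V/(2 - V))
-55*y(S) = -(-110)*(-1)/(3*(-2 - ⅓)) = -(-110)*(-1)/(3*(-7/3)) = -(-110)*(-1)*(-3)/(3*7) = -55*(-2/7) = 110/7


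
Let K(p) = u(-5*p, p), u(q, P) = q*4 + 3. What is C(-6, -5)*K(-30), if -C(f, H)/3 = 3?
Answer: -5427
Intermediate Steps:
C(f, H) = -9 (C(f, H) = -3*3 = -9)
u(q, P) = 3 + 4*q (u(q, P) = 4*q + 3 = 3 + 4*q)
K(p) = 3 - 20*p (K(p) = 3 + 4*(-5*p) = 3 - 20*p)
C(-6, -5)*K(-30) = -9*(3 - 20*(-30)) = -9*(3 + 600) = -9*603 = -5427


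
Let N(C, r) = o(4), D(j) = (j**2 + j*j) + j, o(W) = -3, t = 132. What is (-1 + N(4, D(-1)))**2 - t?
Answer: -116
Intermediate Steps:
D(j) = j + 2*j**2 (D(j) = (j**2 + j**2) + j = 2*j**2 + j = j + 2*j**2)
N(C, r) = -3
(-1 + N(4, D(-1)))**2 - t = (-1 - 3)**2 - 1*132 = (-4)**2 - 132 = 16 - 132 = -116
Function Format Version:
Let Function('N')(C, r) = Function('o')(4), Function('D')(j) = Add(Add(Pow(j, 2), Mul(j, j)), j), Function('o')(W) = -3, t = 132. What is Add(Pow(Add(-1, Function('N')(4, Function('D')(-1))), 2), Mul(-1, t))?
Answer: -116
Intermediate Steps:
Function('D')(j) = Add(j, Mul(2, Pow(j, 2))) (Function('D')(j) = Add(Add(Pow(j, 2), Pow(j, 2)), j) = Add(Mul(2, Pow(j, 2)), j) = Add(j, Mul(2, Pow(j, 2))))
Function('N')(C, r) = -3
Add(Pow(Add(-1, Function('N')(4, Function('D')(-1))), 2), Mul(-1, t)) = Add(Pow(Add(-1, -3), 2), Mul(-1, 132)) = Add(Pow(-4, 2), -132) = Add(16, -132) = -116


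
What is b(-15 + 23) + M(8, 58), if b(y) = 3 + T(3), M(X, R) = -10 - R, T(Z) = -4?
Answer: -69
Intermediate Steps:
b(y) = -1 (b(y) = 3 - 4 = -1)
b(-15 + 23) + M(8, 58) = -1 + (-10 - 1*58) = -1 + (-10 - 58) = -1 - 68 = -69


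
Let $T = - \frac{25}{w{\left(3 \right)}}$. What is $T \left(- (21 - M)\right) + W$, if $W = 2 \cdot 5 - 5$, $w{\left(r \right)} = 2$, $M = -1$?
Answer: $280$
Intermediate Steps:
$T = - \frac{25}{2} \approx -12.5$
$W = 5$ ($W = 10 - 5 = 5$)
$T \left(- (21 - M)\right) + W = - \frac{25 \left(- (21 - -1)\right)}{2} + 5 = - \frac{25 \left(- (21 + 1)\right)}{2} + 5 = - \frac{25 \left(\left(-1\right) 22\right)}{2} + 5 = \left(- \frac{25}{2}\right) \left(-22\right) + 5 = 275 + 5 = 280$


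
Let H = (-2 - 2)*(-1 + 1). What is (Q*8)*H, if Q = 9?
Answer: 0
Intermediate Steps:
H = 0 (H = -4*0 = 0)
(Q*8)*H = (9*8)*0 = 72*0 = 0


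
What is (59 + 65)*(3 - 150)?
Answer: -18228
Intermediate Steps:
(59 + 65)*(3 - 150) = 124*(-147) = -18228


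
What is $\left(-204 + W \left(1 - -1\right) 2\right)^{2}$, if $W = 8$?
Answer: $29584$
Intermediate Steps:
$\left(-204 + W \left(1 - -1\right) 2\right)^{2} = \left(-204 + 8 \left(1 - -1\right) 2\right)^{2} = \left(-204 + 8 \left(1 + 1\right) 2\right)^{2} = \left(-204 + 8 \cdot 2 \cdot 2\right)^{2} = \left(-204 + 16 \cdot 2\right)^{2} = \left(-204 + 32\right)^{2} = \left(-172\right)^{2} = 29584$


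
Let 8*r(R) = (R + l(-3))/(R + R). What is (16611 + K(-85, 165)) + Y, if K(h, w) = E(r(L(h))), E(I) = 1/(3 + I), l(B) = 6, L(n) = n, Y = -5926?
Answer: 44440275/4159 ≈ 10685.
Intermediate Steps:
r(R) = (6 + R)/(16*R) (r(R) = ((R + 6)/(R + R))/8 = ((6 + R)/((2*R)))/8 = ((6 + R)*(1/(2*R)))/8 = ((6 + R)/(2*R))/8 = (6 + R)/(16*R))
K(h, w) = 1/(3 + (6 + h)/(16*h))
(16611 + K(-85, 165)) + Y = (16611 + 16*(-85)/(6 + 49*(-85))) - 5926 = (16611 + 16*(-85)/(6 - 4165)) - 5926 = (16611 + 16*(-85)/(-4159)) - 5926 = (16611 + 16*(-85)*(-1/4159)) - 5926 = (16611 + 1360/4159) - 5926 = 69086509/4159 - 5926 = 44440275/4159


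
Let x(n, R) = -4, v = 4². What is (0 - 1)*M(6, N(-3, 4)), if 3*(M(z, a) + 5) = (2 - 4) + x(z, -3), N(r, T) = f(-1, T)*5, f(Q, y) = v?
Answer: 7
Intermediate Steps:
v = 16
f(Q, y) = 16
N(r, T) = 80 (N(r, T) = 16*5 = 80)
M(z, a) = -7 (M(z, a) = -5 + ((2 - 4) - 4)/3 = -5 + (-2 - 4)/3 = -5 + (⅓)*(-6) = -5 - 2 = -7)
(0 - 1)*M(6, N(-3, 4)) = (0 - 1)*(-7) = -1*(-7) = 7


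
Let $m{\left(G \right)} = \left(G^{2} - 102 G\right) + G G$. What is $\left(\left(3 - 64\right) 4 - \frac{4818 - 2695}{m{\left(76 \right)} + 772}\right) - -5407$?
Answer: $\frac{23603113}{4572} \approx 5162.5$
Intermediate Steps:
$m{\left(G \right)} = - 102 G + 2 G^{2}$ ($m{\left(G \right)} = \left(G^{2} - 102 G\right) + G^{2} = - 102 G + 2 G^{2}$)
$\left(\left(3 - 64\right) 4 - \frac{4818 - 2695}{m{\left(76 \right)} + 772}\right) - -5407 = \left(\left(3 - 64\right) 4 - \frac{4818 - 2695}{2 \cdot 76 \left(-51 + 76\right) + 772}\right) - -5407 = \left(\left(-61\right) 4 - \frac{2123}{2 \cdot 76 \cdot 25 + 772}\right) + 5407 = \left(-244 - \frac{2123}{3800 + 772}\right) + 5407 = \left(-244 - \frac{2123}{4572}\right) + 5407 = - \frac{1117691}{4572} + 5407 = \frac{23603113}{4572}$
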